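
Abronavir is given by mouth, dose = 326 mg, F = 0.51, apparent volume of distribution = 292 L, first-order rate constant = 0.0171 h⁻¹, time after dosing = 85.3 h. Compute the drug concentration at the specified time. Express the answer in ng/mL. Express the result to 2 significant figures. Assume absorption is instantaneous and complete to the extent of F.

130 ng/mL

Amount reaching circulation = F × Dose = 0.51 × 326.0 = 166.3 mg
C₀ = F·Dose / Vd = 166.3 / 292 = 0.5695 mg/L
C = C₀ · e^(−k·t) = 0.5695 × e^(−0.01710 × 85.3)
  = 0.5695 × 0.2326 = 0.1325 mg/L
Convert: 0.1325 mg/L × 1000 = 132.5 ng/mL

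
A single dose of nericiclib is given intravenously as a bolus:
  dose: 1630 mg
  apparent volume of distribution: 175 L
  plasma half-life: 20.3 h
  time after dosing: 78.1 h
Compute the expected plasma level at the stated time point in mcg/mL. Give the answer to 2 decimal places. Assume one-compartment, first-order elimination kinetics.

0.65 mcg/mL

C₀ = Dose / Vd = 1630 / 175 = 9.314 mg/L
k = ln2 / t½ = 0.693147 / 20.3 = 0.03415 h⁻¹
C = C₀ · e^(−k·t) = 9.314 × e^(−0.03415 × 78.1)
  = 9.314 × 0.06945 = 0.6469 mg/L
(0.6469 mg/L = 0.6469 mcg/mL)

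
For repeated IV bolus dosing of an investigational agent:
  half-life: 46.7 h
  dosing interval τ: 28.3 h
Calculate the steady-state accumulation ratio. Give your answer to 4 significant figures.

2.916

k = ln2 / t½ = 0.693147 / 46.7 = 0.01484 h⁻¹
e^(−kτ) = e^(−0.01484 × 28.3) = 0.6571
Accumulation ratio R = 1 / (1 − e^(−kτ)) = 1 / (1 − 0.6571) = 2.916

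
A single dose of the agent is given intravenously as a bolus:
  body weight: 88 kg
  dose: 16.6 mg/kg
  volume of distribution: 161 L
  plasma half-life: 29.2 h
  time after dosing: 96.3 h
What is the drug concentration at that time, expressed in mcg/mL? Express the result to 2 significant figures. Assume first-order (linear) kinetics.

0.92 mcg/mL

Total dose = 16.6 × 88 = 1461 mg
C₀ = Dose / Vd = 1461 / 161 = 9.075 mg/L
k = ln2 / t½ = 0.693147 / 29.2 = 0.02374 h⁻¹
C = C₀ · e^(−k·t) = 9.075 × e^(−0.02374 × 96.3)
  = 9.075 × 0.1017 = 0.9229 mg/L
(0.9229 mg/L = 0.9229 mcg/mL)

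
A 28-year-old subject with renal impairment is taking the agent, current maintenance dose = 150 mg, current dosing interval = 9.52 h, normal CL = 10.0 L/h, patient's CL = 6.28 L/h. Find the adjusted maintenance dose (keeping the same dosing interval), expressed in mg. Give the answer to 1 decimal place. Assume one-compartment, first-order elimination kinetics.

To keep the same average steady-state level, dosing rate must scale with clearance.
CL ratio = 6.28 / 10.0 = 0.6280
New dose (same interval) = 150 × 0.6280 = 94.20 mg

94.2 mg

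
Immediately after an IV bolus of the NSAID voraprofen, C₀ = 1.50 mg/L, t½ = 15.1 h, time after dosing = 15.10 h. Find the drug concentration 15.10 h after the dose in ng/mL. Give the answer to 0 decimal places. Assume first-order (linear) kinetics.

k = ln2 / t½ = 0.693147 / 15.1 = 0.04590 h⁻¹
t / t½ = 15.10 / 15.1 = 1 half-lives
C = C₀ × (1/2)^1 = 1.500 × 0.5000 = 0.7500 mg/L
Convert: 0.7500 mg/L × 1000 = 750.0 ng/mL

750 ng/mL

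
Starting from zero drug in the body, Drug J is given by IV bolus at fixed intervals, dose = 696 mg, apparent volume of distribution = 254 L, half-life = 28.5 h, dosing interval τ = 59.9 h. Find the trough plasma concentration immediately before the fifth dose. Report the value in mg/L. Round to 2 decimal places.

0.83 mg/L

C₀ per dose = Dose / Vd = 696 / 254 = 2.740 mg/L
k = ln2 / t½ = 0.693147 / 28.5 = 0.02432 h⁻¹
Fraction remaining after one interval: r = e^(−kτ) = e^(−0.02432 × 59.9) = 0.2330
Before dose 5, 4 doses have been given (aged 1τ, 2τ, 3τ, 4τ).
C_trough = C₀ × (r + r² + … + r^4) = C₀ × r(1−r^4)/(1−r)
        = 2.740 × 0.2330 × (1 − 0.002947) / (1 − 0.2330) = 0.8299 mg/L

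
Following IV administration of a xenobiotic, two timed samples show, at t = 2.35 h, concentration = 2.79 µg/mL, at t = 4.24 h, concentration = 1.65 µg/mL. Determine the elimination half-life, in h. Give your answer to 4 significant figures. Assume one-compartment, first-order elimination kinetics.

2.494 h

k = ln(C₁/C₂) / (t₂ − t₁) = ln(2.79/1.65) / (4.24 − 2.35)
  = 0.5253 / 1.890 = 0.2779 h⁻¹
t½ = ln2 / k = 0.693147 / 0.2779 = 2.494 h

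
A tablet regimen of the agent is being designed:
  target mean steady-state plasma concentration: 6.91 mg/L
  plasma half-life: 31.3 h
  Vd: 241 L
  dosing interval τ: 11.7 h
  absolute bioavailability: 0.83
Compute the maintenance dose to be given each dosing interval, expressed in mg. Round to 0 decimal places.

520 mg

k = ln2 / t½ = 0.693147 / 31.3 = 0.02215 h⁻¹
CL = k × Vd = 0.02215 × 241 = 5.338 L/h
At steady state, F × (Dose/τ) = Css × CL.
Dose = Css × CL × τ / F = 6.91 × 5.338 × 11.7 / 0.83 = 520.0 mg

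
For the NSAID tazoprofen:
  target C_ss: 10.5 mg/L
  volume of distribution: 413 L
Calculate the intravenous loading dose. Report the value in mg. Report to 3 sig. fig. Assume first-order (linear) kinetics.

4340 mg

LD = Css × Vd = 10.5 × 413 = 4337 mg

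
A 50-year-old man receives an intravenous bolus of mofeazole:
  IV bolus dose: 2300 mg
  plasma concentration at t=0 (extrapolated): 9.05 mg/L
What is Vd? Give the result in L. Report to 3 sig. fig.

254 L

Vd = Dose / C₀ = 2300 / 9.05 = 254.1 L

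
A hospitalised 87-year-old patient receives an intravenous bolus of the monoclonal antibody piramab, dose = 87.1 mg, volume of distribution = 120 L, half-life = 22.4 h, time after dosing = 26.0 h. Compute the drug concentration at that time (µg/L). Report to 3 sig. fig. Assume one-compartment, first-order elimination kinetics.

325 µg/L

C₀ = Dose / Vd = 87.10 / 120 = 0.7258 mg/L
k = ln2 / t½ = 0.693147 / 22.4 = 0.03094 h⁻¹
C = C₀ · e^(−k·t) = 0.7258 × e^(−0.03094 × 26.0)
  = 0.7258 × 0.4473 = 0.3247 mg/L
Convert: 0.3247 mg/L × 1000 = 324.7 µg/L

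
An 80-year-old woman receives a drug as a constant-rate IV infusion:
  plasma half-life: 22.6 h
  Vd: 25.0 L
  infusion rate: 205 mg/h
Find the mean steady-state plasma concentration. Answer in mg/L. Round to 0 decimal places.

267 mg/L

k = ln2 / t½ = 0.693147 / 22.6 = 0.03067 h⁻¹
CL = k × Vd = 0.03067 × 25.0 = 0.7668 L/h
At steady state Css = R₀ / CL = 205 / 0.7668 = 267.3 mg/L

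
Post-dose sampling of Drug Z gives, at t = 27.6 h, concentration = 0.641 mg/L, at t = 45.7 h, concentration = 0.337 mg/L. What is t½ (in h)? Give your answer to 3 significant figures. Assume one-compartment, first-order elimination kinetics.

k = ln(C₁/C₂) / (t₂ − t₁) = ln(0.641/0.337) / (45.7 − 27.6)
  = 0.6429 / 18.10 = 0.03552 h⁻¹
t½ = ln2 / k = 0.693147 / 0.03552 = 19.51 h

19.5 h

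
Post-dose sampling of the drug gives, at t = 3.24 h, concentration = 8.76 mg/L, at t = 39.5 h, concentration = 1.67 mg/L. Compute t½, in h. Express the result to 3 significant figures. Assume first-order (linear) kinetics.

k = ln(C₁/C₂) / (t₂ − t₁) = ln(8.76/1.67) / (39.5 − 3.24)
  = 1.657 / 36.26 = 0.04570 h⁻¹
t½ = ln2 / k = 0.693147 / 0.04570 = 15.17 h

15.2 h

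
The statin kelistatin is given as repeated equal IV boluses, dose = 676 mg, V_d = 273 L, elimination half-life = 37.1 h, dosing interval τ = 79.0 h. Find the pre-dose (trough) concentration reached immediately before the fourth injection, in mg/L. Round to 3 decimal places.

0.725 mg/L

C₀ per dose = Dose / Vd = 676 / 273 = 2.476 mg/L
k = ln2 / t½ = 0.693147 / 37.1 = 0.01868 h⁻¹
Fraction remaining after one interval: r = e^(−kτ) = e^(−0.01868 × 79.0) = 0.2286
Before dose 4, 3 doses have been given (aged 1τ, 2τ, 3τ).
C_trough = C₀ × (r + r² + … + r^3) = C₀ × r(1−r^3)/(1−r)
        = 2.476 × 0.2286 × (1 − 0.01195) / (1 − 0.2286) = 0.7250 mg/L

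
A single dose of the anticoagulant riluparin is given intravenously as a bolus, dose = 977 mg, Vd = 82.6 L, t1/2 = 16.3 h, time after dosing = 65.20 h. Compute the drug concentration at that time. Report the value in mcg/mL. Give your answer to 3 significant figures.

C₀ = Dose / Vd = 977.0 / 82.6 = 11.83 mg/L
k = ln2 / t½ = 0.693147 / 16.3 = 0.04252 h⁻¹
t / t½ = 65.20 / 16.3 = 4 half-lives
C = C₀ × (1/2)^4 = 11.83 × 0.06250 = 0.7394 mg/L
(0.7394 mg/L = 0.7394 mcg/mL)

0.739 mcg/mL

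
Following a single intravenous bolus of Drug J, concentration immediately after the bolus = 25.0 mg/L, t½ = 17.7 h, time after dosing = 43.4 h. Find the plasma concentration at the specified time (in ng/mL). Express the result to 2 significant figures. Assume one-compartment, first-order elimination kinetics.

k = ln2 / t½ = 0.693147 / 17.7 = 0.03916 h⁻¹
C = C₀ · e^(−k·t) = 25.00 × e^(−0.03916 × 43.4)
  = 25.00 × 0.1828 = 4.570 mg/L
Convert: 4.570 mg/L × 1000 = 4570 ng/mL

4600 ng/mL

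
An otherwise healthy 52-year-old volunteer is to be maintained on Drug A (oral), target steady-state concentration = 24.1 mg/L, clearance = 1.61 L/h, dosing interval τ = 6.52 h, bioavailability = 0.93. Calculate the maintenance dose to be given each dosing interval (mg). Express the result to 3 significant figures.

272 mg

At steady state, F × (Dose/τ) = Css × CL.
Dose = Css × CL × τ / F = 24.1 × 1.610 × 6.52 / 0.93 = 272.0 mg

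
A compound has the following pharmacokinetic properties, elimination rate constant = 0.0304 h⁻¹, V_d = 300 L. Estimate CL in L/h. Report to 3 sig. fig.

CL = k × Vd = 0.0304 × 300 = 9.120 L/h

9.12 L/h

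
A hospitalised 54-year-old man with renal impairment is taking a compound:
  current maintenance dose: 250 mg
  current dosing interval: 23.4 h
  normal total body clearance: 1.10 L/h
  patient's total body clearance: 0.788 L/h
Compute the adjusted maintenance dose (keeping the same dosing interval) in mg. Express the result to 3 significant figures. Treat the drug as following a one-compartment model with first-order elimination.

179 mg

To keep the same average steady-state level, dosing rate must scale with clearance.
CL ratio = 0.788 / 1.10 = 0.7164
New dose (same interval) = 250 × 0.7164 = 179.1 mg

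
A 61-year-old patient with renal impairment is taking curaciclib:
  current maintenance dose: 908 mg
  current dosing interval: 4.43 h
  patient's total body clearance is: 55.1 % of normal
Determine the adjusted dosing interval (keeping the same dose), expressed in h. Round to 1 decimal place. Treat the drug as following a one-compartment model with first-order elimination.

8.0 h

To keep the same average steady-state level, dosing rate must scale with clearance.
CL ratio = 55.1 / 100 = 0.5510
New interval (same dose) = 4.43 / 0.5510 = 8.040 h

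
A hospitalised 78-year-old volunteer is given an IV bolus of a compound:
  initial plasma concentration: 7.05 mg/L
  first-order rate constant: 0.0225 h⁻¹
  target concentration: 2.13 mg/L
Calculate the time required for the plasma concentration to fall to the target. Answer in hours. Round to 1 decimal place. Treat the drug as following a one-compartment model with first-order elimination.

t = ln(C₀ / C) / k = ln(7.050 / 2.13) / 0.02250
  = ln(3.310) / 0.02250 = 1.197 / 0.02250 = 53.20 h

53.2 h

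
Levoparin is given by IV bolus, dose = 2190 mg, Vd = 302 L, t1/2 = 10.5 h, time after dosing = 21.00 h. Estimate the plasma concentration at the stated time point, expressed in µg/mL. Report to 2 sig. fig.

C₀ = Dose / Vd = 2190 / 302 = 7.252 mg/L
k = ln2 / t½ = 0.693147 / 10.5 = 0.06601 h⁻¹
t / t½ = 21.00 / 10.5 = 2 half-lives
C = C₀ × (1/2)^2 = 7.252 × 0.2500 = 1.813 mg/L
(1.813 mg/L = 1.813 µg/mL)

1.8 µg/mL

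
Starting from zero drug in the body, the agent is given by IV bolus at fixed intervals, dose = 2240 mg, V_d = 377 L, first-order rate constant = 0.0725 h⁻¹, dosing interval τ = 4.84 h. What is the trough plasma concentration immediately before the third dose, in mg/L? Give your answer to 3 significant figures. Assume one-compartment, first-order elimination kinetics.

C₀ per dose = Dose / Vd = 2240 / 377 = 5.942 mg/L
Fraction remaining after one interval: r = e^(−kτ) = e^(−0.07250 × 4.84) = 0.7041
Before dose 3, 2 doses have been given (aged 1τ, 2τ).
C_trough = C₀ × (r + r²) = 5.942 × (0.7041 + 0.4958) = 7.130 mg/L

7.13 mg/L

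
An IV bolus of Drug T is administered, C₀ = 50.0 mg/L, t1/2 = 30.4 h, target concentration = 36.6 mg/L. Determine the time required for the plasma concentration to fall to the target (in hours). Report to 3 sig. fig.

k = ln2 / t½ = 0.693147 / 30.4 = 0.02280 h⁻¹
t = ln(C₀ / C) / k = ln(50.00 / 36.6) / 0.02280
  = ln(1.366) / 0.02280 = 0.3119 / 0.02280 = 13.68 h

13.7 h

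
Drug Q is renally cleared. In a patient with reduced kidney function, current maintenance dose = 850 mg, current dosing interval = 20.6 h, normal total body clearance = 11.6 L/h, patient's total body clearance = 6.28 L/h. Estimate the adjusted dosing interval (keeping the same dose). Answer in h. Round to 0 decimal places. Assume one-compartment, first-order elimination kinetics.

38 h

To keep the same average steady-state level, dosing rate must scale with clearance.
CL ratio = 6.28 / 11.6 = 0.5414
New interval (same dose) = 20.6 / 0.5414 = 38.05 h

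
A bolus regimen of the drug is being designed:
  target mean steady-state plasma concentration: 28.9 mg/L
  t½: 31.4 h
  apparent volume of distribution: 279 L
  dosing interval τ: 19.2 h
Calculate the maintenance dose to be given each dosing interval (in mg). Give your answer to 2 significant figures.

3400 mg

k = ln2 / t½ = 0.693147 / 31.4 = 0.02207 h⁻¹
CL = k × Vd = 0.02207 × 279 = 6.158 L/h
At steady state, Dose/τ = Css × CL.
Dose = Css × CL × τ = 28.9 × 6.158 × 19.2 = 3417 mg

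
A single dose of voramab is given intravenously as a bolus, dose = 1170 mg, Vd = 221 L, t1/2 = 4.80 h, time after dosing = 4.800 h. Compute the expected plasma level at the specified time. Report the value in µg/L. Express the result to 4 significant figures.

2647 µg/L

C₀ = Dose / Vd = 1170 / 221 = 5.294 mg/L
k = ln2 / t½ = 0.693147 / 4.80 = 0.1444 h⁻¹
t / t½ = 4.800 / 4.80 = 1 half-lives
C = C₀ × (1/2)^1 = 5.294 × 0.5000 = 2.647 mg/L
Convert: 2.647 mg/L × 1000 = 2647 µg/L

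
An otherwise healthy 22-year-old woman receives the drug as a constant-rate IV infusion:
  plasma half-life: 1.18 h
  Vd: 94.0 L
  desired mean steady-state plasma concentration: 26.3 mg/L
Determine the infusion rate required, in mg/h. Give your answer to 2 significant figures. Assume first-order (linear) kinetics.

k = ln2 / t½ = 0.693147 / 1.18 = 0.5874 h⁻¹
CL = k × Vd = 0.5874 × 94.0 = 55.22 L/h
At steady state, infusion rate R₀ = Css × CL = 26.3 × 55.22 = 1452 mg/h

1500 mg/h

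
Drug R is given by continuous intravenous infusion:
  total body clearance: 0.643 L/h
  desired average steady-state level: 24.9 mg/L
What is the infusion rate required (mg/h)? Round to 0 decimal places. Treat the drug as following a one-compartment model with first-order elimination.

At steady state, infusion rate R₀ = Css × CL = 24.9 × 0.6430 = 16.01 mg/h

16 mg/h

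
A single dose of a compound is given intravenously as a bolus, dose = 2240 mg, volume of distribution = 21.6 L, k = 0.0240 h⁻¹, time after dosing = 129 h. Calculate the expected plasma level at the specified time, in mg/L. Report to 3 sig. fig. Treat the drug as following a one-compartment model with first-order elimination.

C₀ = Dose / Vd = 2240 / 21.6 = 103.7 mg/L
C = C₀ · e^(−k·t) = 103.7 × e^(−0.02400 × 129)
  = 103.7 × 0.04523 = 4.690 mg/L

4.69 mg/L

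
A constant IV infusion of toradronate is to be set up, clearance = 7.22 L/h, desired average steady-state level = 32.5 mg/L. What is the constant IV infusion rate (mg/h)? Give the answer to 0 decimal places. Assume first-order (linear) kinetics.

At steady state, infusion rate R₀ = Css × CL = 32.5 × 7.220 = 234.7 mg/h

235 mg/h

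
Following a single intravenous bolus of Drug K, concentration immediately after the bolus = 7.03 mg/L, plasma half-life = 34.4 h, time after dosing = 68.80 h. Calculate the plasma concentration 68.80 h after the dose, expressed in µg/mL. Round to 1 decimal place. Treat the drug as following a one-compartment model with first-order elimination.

1.8 µg/mL

k = ln2 / t½ = 0.693147 / 34.4 = 0.02015 h⁻¹
t / t½ = 68.80 / 34.4 = 2 half-lives
C = C₀ × (1/2)^2 = 7.030 × 0.2500 = 1.758 mg/L
(1.758 mg/L = 1.758 µg/mL)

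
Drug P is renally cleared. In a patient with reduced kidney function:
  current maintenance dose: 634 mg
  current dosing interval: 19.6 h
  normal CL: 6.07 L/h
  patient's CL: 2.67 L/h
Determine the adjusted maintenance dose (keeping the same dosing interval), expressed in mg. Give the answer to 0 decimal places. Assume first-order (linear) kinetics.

To keep the same average steady-state level, dosing rate must scale with clearance.
CL ratio = 2.67 / 6.07 = 0.4399
New dose (same interval) = 634 × 0.4399 = 278.9 mg

279 mg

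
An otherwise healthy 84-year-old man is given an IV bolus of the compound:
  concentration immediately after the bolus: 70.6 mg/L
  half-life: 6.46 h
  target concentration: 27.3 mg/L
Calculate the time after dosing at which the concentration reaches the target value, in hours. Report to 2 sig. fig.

8.9 h

k = ln2 / t½ = 0.693147 / 6.46 = 0.1073 h⁻¹
t = ln(C₀ / C) / k = ln(70.60 / 27.3) / 0.1073
  = ln(2.586) / 0.1073 = 0.9501 / 0.1073 = 8.855 h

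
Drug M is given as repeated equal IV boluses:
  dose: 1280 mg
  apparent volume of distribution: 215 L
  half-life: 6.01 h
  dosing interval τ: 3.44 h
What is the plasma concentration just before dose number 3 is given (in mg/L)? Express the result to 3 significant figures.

C₀ per dose = Dose / Vd = 1280 / 215 = 5.953 mg/L
k = ln2 / t½ = 0.693147 / 6.01 = 0.1153 h⁻¹
Fraction remaining after one interval: r = e^(−kτ) = e^(−0.1153 × 3.44) = 0.6726
Before dose 3, 2 doses have been given (aged 1τ, 2τ).
C_trough = C₀ × (r + r²) = 5.953 × (0.6726 + 0.4524) = 6.697 mg/L

6.70 mg/L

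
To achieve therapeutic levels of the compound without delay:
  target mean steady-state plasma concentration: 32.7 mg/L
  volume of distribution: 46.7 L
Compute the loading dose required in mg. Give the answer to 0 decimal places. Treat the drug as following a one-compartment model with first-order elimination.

LD = Css × Vd = 32.7 × 46.7 = 1527 mg

1527 mg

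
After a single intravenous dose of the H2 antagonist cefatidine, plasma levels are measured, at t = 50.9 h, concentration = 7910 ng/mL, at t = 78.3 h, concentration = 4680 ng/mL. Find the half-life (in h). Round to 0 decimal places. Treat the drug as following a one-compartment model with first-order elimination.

36 h

k = ln(C₁/C₂) / (t₂ − t₁) = ln(7910/4680) / (78.3 − 50.9)
  = 0.5248 / 27.40 = 0.01915 h⁻¹
t½ = ln2 / k = 0.693147 / 0.01915 = 36.20 h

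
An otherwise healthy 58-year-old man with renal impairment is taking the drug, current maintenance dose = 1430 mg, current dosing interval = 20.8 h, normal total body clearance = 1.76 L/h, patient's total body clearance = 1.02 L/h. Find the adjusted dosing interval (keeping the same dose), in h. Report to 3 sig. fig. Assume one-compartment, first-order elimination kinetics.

35.9 h

To keep the same average steady-state level, dosing rate must scale with clearance.
CL ratio = 1.02 / 1.76 = 0.5795
New interval (same dose) = 20.8 / 0.5795 = 35.89 h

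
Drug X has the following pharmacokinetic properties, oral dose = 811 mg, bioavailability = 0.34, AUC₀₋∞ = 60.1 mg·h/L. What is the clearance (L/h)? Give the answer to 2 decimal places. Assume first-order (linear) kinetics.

CL = F·Dose / AUC = 0.34 × 811 / 60.1 = 4.588 L/h

4.59 L/h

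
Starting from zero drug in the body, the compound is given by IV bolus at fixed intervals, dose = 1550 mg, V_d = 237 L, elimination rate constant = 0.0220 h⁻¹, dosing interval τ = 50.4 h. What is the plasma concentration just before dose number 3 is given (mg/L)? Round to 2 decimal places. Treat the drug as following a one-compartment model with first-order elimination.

C₀ per dose = Dose / Vd = 1550 / 237 = 6.540 mg/L
Fraction remaining after one interval: r = e^(−kτ) = e^(−0.02200 × 50.4) = 0.3300
Before dose 3, 2 doses have been given (aged 1τ, 2τ).
C_trough = C₀ × (r + r²) = 6.540 × (0.3300 + 0.1089) = 2.870 mg/L

2.87 mg/L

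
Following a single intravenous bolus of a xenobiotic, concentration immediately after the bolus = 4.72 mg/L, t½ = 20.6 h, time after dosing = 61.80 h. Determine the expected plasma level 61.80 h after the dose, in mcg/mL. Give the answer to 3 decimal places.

0.590 mcg/mL

k = ln2 / t½ = 0.693147 / 20.6 = 0.03365 h⁻¹
t / t½ = 61.80 / 20.6 = 3 half-lives
C = C₀ × (1/2)^3 = 4.720 × 0.1250 = 0.5900 mg/L
(0.5900 mg/L = 0.5900 mcg/mL)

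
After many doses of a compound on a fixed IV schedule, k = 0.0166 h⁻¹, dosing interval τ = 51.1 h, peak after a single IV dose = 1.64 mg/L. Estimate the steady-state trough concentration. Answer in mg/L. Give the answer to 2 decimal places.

e^(−kτ) = e^(−0.01660 × 51.1) = 0.4282
Accumulation ratio R = 1 / (1 − e^(−kτ)) = 1 / (1 − 0.4282) = 1.749
Steady-state trough = C₀ × R × e^(−kτ) = 1.64 × 1.749 × 0.4282 = 1.228 mg/L

1.23 mg/L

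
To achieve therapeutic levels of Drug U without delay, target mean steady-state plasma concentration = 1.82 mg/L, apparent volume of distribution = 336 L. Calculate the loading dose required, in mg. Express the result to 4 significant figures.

611.5 mg

LD = Css × Vd = 1.82 × 336 = 611.5 mg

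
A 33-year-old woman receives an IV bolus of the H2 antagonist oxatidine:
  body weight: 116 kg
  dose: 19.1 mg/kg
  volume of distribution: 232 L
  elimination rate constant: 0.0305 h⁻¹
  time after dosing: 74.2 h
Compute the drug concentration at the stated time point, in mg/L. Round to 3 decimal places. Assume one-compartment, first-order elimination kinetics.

Total dose = 19.1 × 116 = 2216 mg
C₀ = Dose / Vd = 2216 / 232 = 9.552 mg/L
C = C₀ · e^(−k·t) = 9.552 × e^(−0.03050 × 74.2)
  = 9.552 × 0.1040 = 0.9934 mg/L

0.993 mg/L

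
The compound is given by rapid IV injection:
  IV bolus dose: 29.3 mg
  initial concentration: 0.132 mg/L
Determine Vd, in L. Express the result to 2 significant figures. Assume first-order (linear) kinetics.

220 L

Vd = Dose / C₀ = 29.30 / 0.132 = 222.0 L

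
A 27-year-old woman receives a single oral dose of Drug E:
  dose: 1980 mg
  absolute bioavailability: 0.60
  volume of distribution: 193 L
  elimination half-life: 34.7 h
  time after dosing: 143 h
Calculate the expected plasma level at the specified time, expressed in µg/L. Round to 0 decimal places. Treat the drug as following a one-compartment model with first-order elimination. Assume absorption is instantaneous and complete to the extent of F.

354 µg/L

Amount reaching circulation = F × Dose = 0.60 × 1980 = 1188 mg
C₀ = F·Dose / Vd = 1188 / 193 = 6.155 mg/L
k = ln2 / t½ = 0.693147 / 34.7 = 0.01998 h⁻¹
C = C₀ · e^(−k·t) = 6.155 × e^(−0.01998 × 143)
  = 6.155 × 0.05743 = 0.3535 mg/L
Convert: 0.3535 mg/L × 1000 = 353.5 µg/L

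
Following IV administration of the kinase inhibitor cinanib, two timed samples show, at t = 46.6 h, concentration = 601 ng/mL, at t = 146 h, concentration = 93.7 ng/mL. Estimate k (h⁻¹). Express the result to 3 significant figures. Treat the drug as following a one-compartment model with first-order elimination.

k = ln(C₁/C₂) / (t₂ − t₁) = ln(601/93.7) / (146 − 46.6)
  = 1.858 / 99.40 = 0.01869 h⁻¹

0.0187 h⁻¹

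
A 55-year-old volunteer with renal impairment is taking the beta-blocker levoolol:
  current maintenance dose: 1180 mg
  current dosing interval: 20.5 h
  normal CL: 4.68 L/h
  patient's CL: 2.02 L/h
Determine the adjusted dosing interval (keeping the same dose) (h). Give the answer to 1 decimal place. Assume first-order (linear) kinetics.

47.5 h

To keep the same average steady-state level, dosing rate must scale with clearance.
CL ratio = 2.02 / 4.68 = 0.4316
New interval (same dose) = 20.5 / 0.4316 = 47.50 h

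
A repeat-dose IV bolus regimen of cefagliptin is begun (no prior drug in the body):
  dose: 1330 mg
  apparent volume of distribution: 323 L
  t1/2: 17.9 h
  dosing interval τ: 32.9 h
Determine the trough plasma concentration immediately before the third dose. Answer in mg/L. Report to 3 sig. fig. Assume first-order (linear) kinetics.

C₀ per dose = Dose / Vd = 1330 / 323 = 4.118 mg/L
k = ln2 / t½ = 0.693147 / 17.9 = 0.03872 h⁻¹
Fraction remaining after one interval: r = e^(−kτ) = e^(−0.03872 × 32.9) = 0.2797
Before dose 3, 2 doses have been given (aged 1τ, 2τ).
C_trough = C₀ × (r + r²) = 4.118 × (0.2797 + 0.07823) = 1.474 mg/L

1.47 mg/L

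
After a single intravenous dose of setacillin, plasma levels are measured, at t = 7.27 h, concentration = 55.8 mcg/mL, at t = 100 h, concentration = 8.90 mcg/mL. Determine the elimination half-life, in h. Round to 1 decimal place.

35.0 h

k = ln(C₁/C₂) / (t₂ − t₁) = ln(55.8/8.90) / (100 − 7.27)
  = 1.836 / 92.73 = 0.01980 h⁻¹
t½ = ln2 / k = 0.693147 / 0.01980 = 35.01 h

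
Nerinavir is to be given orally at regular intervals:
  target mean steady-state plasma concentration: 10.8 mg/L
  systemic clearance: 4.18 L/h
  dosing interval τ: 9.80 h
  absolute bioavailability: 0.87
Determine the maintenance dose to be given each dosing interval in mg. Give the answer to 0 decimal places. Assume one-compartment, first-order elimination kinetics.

509 mg

At steady state, F × (Dose/τ) = Css × CL.
Dose = Css × CL × τ / F = 10.8 × 4.180 × 9.80 / 0.87 = 508.5 mg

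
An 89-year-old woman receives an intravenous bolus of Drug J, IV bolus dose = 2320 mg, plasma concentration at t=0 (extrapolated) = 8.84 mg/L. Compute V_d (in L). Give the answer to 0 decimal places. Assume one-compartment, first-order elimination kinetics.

Vd = Dose / C₀ = 2320 / 8.84 = 262.4 L

262 L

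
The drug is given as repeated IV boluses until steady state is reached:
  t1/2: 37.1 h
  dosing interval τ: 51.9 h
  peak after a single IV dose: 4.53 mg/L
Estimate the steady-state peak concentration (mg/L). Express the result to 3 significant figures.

7.30 mg/L

k = ln2 / t½ = 0.693147 / 37.1 = 0.01868 h⁻¹
e^(−kτ) = e^(−0.01868 × 51.9) = 0.3793
Accumulation ratio R = 1 / (1 − e^(−kτ)) = 1 / (1 − 0.3793) = 1.611
Steady-state peak = C₀ × R = 4.53 × 1.611 = 7.298 mg/L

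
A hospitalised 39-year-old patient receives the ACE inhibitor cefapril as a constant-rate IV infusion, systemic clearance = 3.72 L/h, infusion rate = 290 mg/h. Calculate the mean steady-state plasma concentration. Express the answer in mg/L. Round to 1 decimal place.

78.0 mg/L

At steady state Css = R₀ / CL = 290 / 3.720 = 77.96 mg/L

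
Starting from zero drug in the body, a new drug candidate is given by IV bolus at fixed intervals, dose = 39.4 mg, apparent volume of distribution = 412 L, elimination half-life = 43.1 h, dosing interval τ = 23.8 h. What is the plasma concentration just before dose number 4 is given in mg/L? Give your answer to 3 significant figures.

0.140 mg/L

C₀ per dose = Dose / Vd = 39.4 / 412 = 0.09563 mg/L
k = ln2 / t½ = 0.693147 / 43.1 = 0.01608 h⁻¹
Fraction remaining after one interval: r = e^(−kτ) = e^(−0.01608 × 23.8) = 0.6820
Before dose 4, 3 doses have been given (aged 1τ, 2τ, 3τ).
C_trough = C₀ × (r + r² + … + r^3) = C₀ × r(1−r^3)/(1−r)
        = 0.09563 × 0.6820 × (1 − 0.3172) / (1 − 0.6820) = 0.1400 mg/L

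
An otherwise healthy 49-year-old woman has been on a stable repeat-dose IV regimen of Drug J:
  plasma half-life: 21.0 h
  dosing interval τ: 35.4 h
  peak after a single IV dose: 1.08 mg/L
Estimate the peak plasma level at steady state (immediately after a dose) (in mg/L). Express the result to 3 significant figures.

1.57 mg/L

k = ln2 / t½ = 0.693147 / 21.0 = 0.03301 h⁻¹
e^(−kτ) = e^(−0.03301 × 35.4) = 0.3108
Accumulation ratio R = 1 / (1 − e^(−kτ)) = 1 / (1 − 0.3108) = 1.451
Steady-state peak = C₀ × R = 1.08 × 1.451 = 1.567 mg/L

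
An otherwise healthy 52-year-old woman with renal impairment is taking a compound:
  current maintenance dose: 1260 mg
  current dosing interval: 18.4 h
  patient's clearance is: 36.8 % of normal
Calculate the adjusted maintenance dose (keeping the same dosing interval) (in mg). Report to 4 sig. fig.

463.7 mg

To keep the same average steady-state level, dosing rate must scale with clearance.
CL ratio = 36.8 / 100 = 0.3680
New dose (same interval) = 1260 × 0.3680 = 463.7 mg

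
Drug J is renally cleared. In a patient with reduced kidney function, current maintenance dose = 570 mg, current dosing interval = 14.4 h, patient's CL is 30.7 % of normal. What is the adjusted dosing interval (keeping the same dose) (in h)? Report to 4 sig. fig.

To keep the same average steady-state level, dosing rate must scale with clearance.
CL ratio = 30.7 / 100 = 0.3070
New interval (same dose) = 14.4 / 0.3070 = 46.91 h

46.91 h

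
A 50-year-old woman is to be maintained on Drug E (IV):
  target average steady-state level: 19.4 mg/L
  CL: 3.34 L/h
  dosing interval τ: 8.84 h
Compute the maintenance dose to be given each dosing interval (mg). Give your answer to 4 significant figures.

At steady state, Dose/τ = Css × CL.
Dose = Css × CL × τ = 19.4 × 3.340 × 8.84 = 572.8 mg

572.8 mg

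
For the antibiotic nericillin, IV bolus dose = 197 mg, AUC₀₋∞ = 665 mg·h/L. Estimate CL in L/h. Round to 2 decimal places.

CL = Dose / AUC = 197 / 665 = 0.2962 L/h

0.30 L/h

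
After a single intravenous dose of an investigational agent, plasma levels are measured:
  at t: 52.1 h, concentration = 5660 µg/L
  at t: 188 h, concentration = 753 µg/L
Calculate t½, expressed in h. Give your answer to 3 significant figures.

46.7 h

k = ln(C₁/C₂) / (t₂ − t₁) = ln(5660/753) / (188 − 52.1)
  = 2.017 / 135.9 = 0.01484 h⁻¹
t½ = ln2 / k = 0.693147 / 0.01484 = 46.71 h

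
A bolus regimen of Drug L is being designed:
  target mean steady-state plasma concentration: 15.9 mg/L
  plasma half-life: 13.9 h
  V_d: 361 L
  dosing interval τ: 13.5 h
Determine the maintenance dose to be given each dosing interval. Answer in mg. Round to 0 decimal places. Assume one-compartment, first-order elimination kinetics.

3864 mg

k = ln2 / t½ = 0.693147 / 13.9 = 0.04987 h⁻¹
CL = k × Vd = 0.04987 × 361 = 18.00 L/h
At steady state, Dose/τ = Css × CL.
Dose = Css × CL × τ = 15.9 × 18.00 × 13.5 = 3864 mg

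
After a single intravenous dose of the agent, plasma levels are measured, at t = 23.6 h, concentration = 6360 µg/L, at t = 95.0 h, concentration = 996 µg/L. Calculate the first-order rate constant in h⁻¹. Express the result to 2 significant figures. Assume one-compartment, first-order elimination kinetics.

k = ln(C₁/C₂) / (t₂ − t₁) = ln(6360/996) / (95.0 − 23.6)
  = 1.854 / 71.40 = 0.02597 h⁻¹

0.026 h⁻¹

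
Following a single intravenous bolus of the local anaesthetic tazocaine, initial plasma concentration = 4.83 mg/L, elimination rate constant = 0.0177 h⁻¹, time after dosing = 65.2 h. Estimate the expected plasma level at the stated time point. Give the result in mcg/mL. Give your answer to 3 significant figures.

1.52 mcg/mL

C = C₀ · e^(−k·t) = 4.830 × e^(−0.01770 × 65.2)
  = 4.830 × 0.3154 = 1.523 mg/L
(1.523 mg/L = 1.523 mcg/mL)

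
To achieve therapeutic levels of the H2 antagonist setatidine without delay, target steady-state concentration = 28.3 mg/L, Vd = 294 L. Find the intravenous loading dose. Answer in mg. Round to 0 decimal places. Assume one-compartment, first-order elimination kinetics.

8320 mg

LD = Css × Vd = 28.3 × 294 = 8320 mg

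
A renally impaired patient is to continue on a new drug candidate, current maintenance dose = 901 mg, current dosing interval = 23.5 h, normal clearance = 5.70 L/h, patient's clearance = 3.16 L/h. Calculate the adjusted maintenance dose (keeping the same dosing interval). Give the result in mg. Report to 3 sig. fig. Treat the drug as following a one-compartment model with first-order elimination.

To keep the same average steady-state level, dosing rate must scale with clearance.
CL ratio = 3.16 / 5.70 = 0.5544
New dose (same interval) = 901 × 0.5544 = 499.5 mg

500 mg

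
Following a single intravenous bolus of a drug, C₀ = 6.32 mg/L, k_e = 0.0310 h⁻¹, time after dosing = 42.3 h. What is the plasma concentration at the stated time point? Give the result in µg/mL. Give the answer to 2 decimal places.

1.70 µg/mL

C = C₀ · e^(−k·t) = 6.320 × e^(−0.03100 × 42.3)
  = 6.320 × 0.2695 = 1.703 mg/L
(1.703 mg/L = 1.703 µg/mL)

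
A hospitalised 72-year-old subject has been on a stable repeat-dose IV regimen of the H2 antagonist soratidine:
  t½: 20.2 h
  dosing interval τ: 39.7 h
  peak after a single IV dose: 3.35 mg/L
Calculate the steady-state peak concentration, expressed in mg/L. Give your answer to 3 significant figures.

k = ln2 / t½ = 0.693147 / 20.2 = 0.03431 h⁻¹
e^(−kτ) = e^(−0.03431 × 39.7) = 0.2561
Accumulation ratio R = 1 / (1 − e^(−kτ)) = 1 / (1 − 0.2561) = 1.344
Steady-state peak = C₀ × R = 3.35 × 1.344 = 4.502 mg/L

4.50 mg/L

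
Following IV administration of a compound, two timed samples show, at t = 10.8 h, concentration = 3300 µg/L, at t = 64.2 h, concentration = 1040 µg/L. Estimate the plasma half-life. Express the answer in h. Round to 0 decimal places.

32 h

k = ln(C₁/C₂) / (t₂ − t₁) = ln(3300/1040) / (64.2 − 10.8)
  = 1.155 / 53.40 = 0.02163 h⁻¹
t½ = ln2 / k = 0.693147 / 0.02163 = 32.05 h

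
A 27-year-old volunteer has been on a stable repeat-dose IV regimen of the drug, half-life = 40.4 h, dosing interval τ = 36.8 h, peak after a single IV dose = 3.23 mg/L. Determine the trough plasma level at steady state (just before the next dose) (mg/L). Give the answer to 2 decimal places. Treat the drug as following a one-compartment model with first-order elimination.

3.67 mg/L

k = ln2 / t½ = 0.693147 / 40.4 = 0.01716 h⁻¹
e^(−kτ) = e^(−0.01716 × 36.8) = 0.5318
Accumulation ratio R = 1 / (1 − e^(−kτ)) = 1 / (1 − 0.5318) = 2.136
Steady-state trough = C₀ × R × e^(−kτ) = 3.23 × 2.136 × 0.5318 = 3.669 mg/L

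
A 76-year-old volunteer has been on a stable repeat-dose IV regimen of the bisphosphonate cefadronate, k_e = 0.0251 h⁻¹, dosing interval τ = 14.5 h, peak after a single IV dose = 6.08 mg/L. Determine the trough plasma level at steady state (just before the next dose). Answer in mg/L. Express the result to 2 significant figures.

e^(−kτ) = e^(−0.02510 × 14.5) = 0.6949
Accumulation ratio R = 1 / (1 − e^(−kτ)) = 1 / (1 − 0.6949) = 3.278
Steady-state trough = C₀ × R × e^(−kτ) = 6.08 × 3.278 × 0.6949 = 13.85 mg/L

14 mg/L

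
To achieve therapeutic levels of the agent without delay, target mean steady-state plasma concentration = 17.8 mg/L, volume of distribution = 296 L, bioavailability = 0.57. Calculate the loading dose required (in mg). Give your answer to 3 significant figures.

9240 mg

LD = Css × Vd / F = 17.8 × 296 / 0.57 = 9244 mg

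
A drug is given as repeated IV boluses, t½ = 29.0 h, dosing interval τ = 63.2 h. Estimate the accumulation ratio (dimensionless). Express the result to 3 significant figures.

1.28

k = ln2 / t½ = 0.693147 / 29.0 = 0.02390 h⁻¹
e^(−kτ) = e^(−0.02390 × 63.2) = 0.2208
Accumulation ratio R = 1 / (1 − e^(−kτ)) = 1 / (1 − 0.2208) = 1.283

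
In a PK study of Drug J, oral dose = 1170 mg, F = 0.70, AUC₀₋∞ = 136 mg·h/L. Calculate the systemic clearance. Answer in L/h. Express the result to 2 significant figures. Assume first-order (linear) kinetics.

6.0 L/h

CL = F·Dose / AUC = 0.70 × 1170 / 136 = 6.022 L/h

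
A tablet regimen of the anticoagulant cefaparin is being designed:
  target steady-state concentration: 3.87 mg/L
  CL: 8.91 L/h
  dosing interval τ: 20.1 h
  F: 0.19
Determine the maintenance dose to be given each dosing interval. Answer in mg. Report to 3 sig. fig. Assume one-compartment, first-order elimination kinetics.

3650 mg

At steady state, F × (Dose/τ) = Css × CL.
Dose = Css × CL × τ / F = 3.87 × 8.910 × 20.1 / 0.19 = 3648 mg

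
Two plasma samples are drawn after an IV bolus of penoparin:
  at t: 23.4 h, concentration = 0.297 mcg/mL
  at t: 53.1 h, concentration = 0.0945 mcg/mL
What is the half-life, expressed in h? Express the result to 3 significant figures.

18.0 h

k = ln(C₁/C₂) / (t₂ − t₁) = ln(0.297/0.0945) / (53.1 − 23.4)
  = 1.145 / 29.70 = 0.03855 h⁻¹
t½ = ln2 / k = 0.693147 / 0.03855 = 17.98 h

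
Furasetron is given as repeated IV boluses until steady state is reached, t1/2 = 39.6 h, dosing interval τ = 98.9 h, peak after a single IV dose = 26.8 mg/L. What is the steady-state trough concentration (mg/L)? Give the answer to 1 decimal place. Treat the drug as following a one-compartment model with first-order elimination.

k = ln2 / t½ = 0.693147 / 39.6 = 0.01750 h⁻¹
e^(−kτ) = e^(−0.01750 × 98.9) = 0.1772
Accumulation ratio R = 1 / (1 − e^(−kτ)) = 1 / (1 − 0.1772) = 1.215
Steady-state trough = C₀ × R × e^(−kτ) = 26.8 × 1.215 × 0.1772 = 5.770 mg/L

5.8 mg/L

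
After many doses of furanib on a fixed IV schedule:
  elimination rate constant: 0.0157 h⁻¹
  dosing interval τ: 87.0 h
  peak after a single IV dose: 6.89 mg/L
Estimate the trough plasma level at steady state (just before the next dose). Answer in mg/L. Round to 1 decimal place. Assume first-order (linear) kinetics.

2.4 mg/L

e^(−kτ) = e^(−0.01570 × 87.0) = 0.2552
Accumulation ratio R = 1 / (1 − e^(−kτ)) = 1 / (1 − 0.2552) = 1.343
Steady-state trough = C₀ × R × e^(−kτ) = 6.89 × 1.343 × 0.2552 = 2.361 mg/L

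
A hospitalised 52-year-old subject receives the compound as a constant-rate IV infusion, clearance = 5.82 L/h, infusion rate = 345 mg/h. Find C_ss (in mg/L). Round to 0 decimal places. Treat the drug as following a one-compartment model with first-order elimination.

59 mg/L

At steady state Css = R₀ / CL = 345 / 5.820 = 59.28 mg/L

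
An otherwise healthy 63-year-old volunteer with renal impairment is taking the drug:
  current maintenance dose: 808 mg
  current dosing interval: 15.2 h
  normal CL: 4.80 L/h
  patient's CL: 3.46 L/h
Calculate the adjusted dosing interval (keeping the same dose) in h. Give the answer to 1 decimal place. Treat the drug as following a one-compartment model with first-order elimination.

21.1 h

To keep the same average steady-state level, dosing rate must scale with clearance.
CL ratio = 3.46 / 4.80 = 0.7208
New interval (same dose) = 15.2 / 0.7208 = 21.09 h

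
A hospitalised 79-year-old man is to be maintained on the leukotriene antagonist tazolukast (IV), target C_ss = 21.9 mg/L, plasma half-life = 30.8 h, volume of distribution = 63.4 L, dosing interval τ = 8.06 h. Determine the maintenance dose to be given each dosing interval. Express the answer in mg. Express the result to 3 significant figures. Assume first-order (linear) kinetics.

k = ln2 / t½ = 0.693147 / 30.8 = 0.02250 h⁻¹
CL = k × Vd = 0.02250 × 63.4 = 1.427 L/h
At steady state, Dose/τ = Css × CL.
Dose = Css × CL × τ = 21.9 × 1.427 × 8.06 = 251.9 mg

252 mg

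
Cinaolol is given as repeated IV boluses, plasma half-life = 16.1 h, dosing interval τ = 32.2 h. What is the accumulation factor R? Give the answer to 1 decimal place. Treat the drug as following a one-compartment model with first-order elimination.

k = ln2 / t½ = 0.693147 / 16.1 = 0.04305 h⁻¹
e^(−kτ) = e^(−0.04305 × 32.2) = 0.2500
Accumulation ratio R = 1 / (1 − e^(−kτ)) = 1 / (1 − 0.2500) = 1.333

1.3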